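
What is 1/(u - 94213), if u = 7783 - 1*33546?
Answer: -1/119976 ≈ -8.3350e-6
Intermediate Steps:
u = -25763 (u = 7783 - 33546 = -25763)
1/(u - 94213) = 1/(-25763 - 94213) = 1/(-119976) = -1/119976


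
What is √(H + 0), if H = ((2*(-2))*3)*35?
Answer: 2*I*√105 ≈ 20.494*I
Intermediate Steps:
H = -420 (H = -4*3*35 = -12*35 = -420)
√(H + 0) = √(-420 + 0) = √(-420) = 2*I*√105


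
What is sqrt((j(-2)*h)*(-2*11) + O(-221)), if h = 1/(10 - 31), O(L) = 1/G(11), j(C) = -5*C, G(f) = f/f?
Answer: sqrt(5061)/21 ≈ 3.3877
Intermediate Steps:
G(f) = 1
O(L) = 1 (O(L) = 1/1 = 1)
h = -1/21 (h = 1/(-21) = -1/21 ≈ -0.047619)
sqrt((j(-2)*h)*(-2*11) + O(-221)) = sqrt((-5*(-2)*(-1/21))*(-2*11) + 1) = sqrt((10*(-1/21))*(-22) + 1) = sqrt(-10/21*(-22) + 1) = sqrt(220/21 + 1) = sqrt(241/21) = sqrt(5061)/21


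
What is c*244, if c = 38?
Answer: 9272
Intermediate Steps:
c*244 = 38*244 = 9272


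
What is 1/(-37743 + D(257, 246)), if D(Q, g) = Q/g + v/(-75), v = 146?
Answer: -2050/77374999 ≈ -2.6494e-5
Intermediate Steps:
D(Q, g) = -146/75 + Q/g (D(Q, g) = Q/g + 146/(-75) = Q/g + 146*(-1/75) = Q/g - 146/75 = -146/75 + Q/g)
1/(-37743 + D(257, 246)) = 1/(-37743 + (-146/75 + 257/246)) = 1/(-37743 - 1849/2050) = 1/(-77374999/2050) = -2050/77374999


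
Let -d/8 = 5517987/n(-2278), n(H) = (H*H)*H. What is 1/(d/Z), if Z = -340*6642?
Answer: -1112314774438440/1839329 ≈ -6.0474e+8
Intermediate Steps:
n(H) = H³ (n(H) = H²*H = H³)
Z = -2258280
d = 5517987/1477648619 (d = -44143896/((-2278)³) = -44143896/(-11821188952) = -44143896*(-1)/11821188952 = -8*(-5517987/11821188952) = 5517987/1477648619 ≈ 0.0037343)
1/(d/Z) = 1/((5517987/1477648619)/(-2258280)) = 1/((5517987/1477648619)*(-1/2258280)) = 1/(-1839329/1112314774438440) = -1112314774438440/1839329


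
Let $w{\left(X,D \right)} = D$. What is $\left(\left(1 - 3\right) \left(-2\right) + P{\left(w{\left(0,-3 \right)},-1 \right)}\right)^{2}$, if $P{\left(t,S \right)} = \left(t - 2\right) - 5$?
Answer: $36$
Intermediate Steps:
$P{\left(t,S \right)} = -7 + t$ ($P{\left(t,S \right)} = \left(-2 + t\right) - 5 = -7 + t$)
$\left(\left(1 - 3\right) \left(-2\right) + P{\left(w{\left(0,-3 \right)},-1 \right)}\right)^{2} = \left(\left(1 - 3\right) \left(-2\right) - 10\right)^{2} = \left(\left(-2\right) \left(-2\right) - 10\right)^{2} = \left(4 - 10\right)^{2} = \left(-6\right)^{2} = 36$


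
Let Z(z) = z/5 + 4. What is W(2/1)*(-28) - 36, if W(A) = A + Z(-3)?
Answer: -936/5 ≈ -187.20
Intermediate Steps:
Z(z) = 4 + z/5 (Z(z) = z*(1/5) + 4 = z/5 + 4 = 4 + z/5)
W(A) = 17/5 + A (W(A) = A + (4 + (1/5)*(-3)) = A + (4 - 3/5) = A + 17/5 = 17/5 + A)
W(2/1)*(-28) - 36 = (17/5 + 2/1)*(-28) - 36 = (17/5 + 2*1)*(-28) - 36 = (17/5 + 2)*(-28) - 36 = (27/5)*(-28) - 36 = -756/5 - 36 = -936/5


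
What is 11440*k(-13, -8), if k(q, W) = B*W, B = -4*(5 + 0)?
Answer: 1830400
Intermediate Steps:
B = -20 (B = -4*5 = -20)
k(q, W) = -20*W
11440*k(-13, -8) = 11440*(-20*(-8)) = 11440*160 = 1830400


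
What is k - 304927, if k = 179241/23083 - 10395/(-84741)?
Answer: -198815036940305/652025501 ≈ -3.0492e+5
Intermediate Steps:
k = 5143003122/652025501 (k = 179241*(1/23083) - 10395*(-1/84741) = 179241/23083 + 3465/28247 = 5143003122/652025501 ≈ 7.8877)
k - 304927 = 5143003122/652025501 - 304927 = -198815036940305/652025501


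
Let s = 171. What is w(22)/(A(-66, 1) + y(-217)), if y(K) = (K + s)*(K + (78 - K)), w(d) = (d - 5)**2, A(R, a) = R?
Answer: -289/3654 ≈ -0.079091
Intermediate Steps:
w(d) = (-5 + d)**2
y(K) = 13338 + 78*K (y(K) = (K + 171)*(K + (78 - K)) = (171 + K)*78 = 13338 + 78*K)
w(22)/(A(-66, 1) + y(-217)) = (-5 + 22)**2/(-66 + (13338 + 78*(-217))) = 17**2/(-66 + (13338 - 16926)) = 289/(-66 - 3588) = 289/(-3654) = 289*(-1/3654) = -289/3654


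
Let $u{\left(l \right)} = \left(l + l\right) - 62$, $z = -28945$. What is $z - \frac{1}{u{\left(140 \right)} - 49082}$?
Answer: $- \frac{1414368479}{48864} \approx -28945.0$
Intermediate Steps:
$u{\left(l \right)} = -62 + 2 l$ ($u{\left(l \right)} = 2 l - 62 = -62 + 2 l$)
$z - \frac{1}{u{\left(140 \right)} - 49082} = -28945 - \frac{1}{\left(-62 + 2 \cdot 140\right) - 49082} = -28945 - \frac{1}{\left(-62 + 280\right) - 49082} = -28945 - \frac{1}{218 - 49082} = -28945 - \frac{1}{-48864} = -28945 - - \frac{1}{48864} = -28945 + \frac{1}{48864} = - \frac{1414368479}{48864}$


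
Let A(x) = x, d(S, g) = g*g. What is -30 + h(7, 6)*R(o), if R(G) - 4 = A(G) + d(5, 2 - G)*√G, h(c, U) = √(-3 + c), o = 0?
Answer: -22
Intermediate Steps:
d(S, g) = g²
R(G) = 4 + G + √G*(2 - G)² (R(G) = 4 + (G + (2 - G)²*√G) = 4 + (G + √G*(2 - G)²) = 4 + G + √G*(2 - G)²)
-30 + h(7, 6)*R(o) = -30 + √(-3 + 7)*(4 + 0 + √0*(-2 + 0)²) = -30 + √4*(4 + 0 + 0*(-2)²) = -30 + 2*(4 + 0 + 0*4) = -30 + 2*(4 + 0 + 0) = -30 + 2*4 = -30 + 8 = -22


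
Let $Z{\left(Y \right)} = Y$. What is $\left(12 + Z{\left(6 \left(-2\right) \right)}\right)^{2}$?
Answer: $0$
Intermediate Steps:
$\left(12 + Z{\left(6 \left(-2\right) \right)}\right)^{2} = \left(12 + 6 \left(-2\right)\right)^{2} = \left(12 - 12\right)^{2} = 0^{2} = 0$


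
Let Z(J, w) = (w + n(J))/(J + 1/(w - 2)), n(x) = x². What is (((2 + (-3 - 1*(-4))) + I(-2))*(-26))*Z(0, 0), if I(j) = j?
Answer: 0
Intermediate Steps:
Z(J, w) = (w + J²)/(J + 1/(-2 + w)) (Z(J, w) = (w + J²)/(J + 1/(w - 2)) = (w + J²)/(J + 1/(-2 + w)))
(((2 + (-3 - 1*(-4))) + I(-2))*(-26))*Z(0, 0) = (((2 + (-3 - 1*(-4))) - 2)*(-26))*((0² - 2*0 - 2*0² + 0*0²)/(1 - 2*0 + 0*0)) = (((2 + (-3 + 4)) - 2)*(-26))*((0 + 0 - 2*0 + 0*0)/(1 + 0 + 0)) = (((2 + 1) - 2)*(-26))*((0 + 0 + 0 + 0)/1) = ((3 - 2)*(-26))*(1*0) = (1*(-26))*0 = -26*0 = 0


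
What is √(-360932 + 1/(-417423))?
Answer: I*√62889499442443251/417423 ≈ 600.78*I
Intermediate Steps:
√(-360932 + 1/(-417423)) = √(-360932 - 1/417423) = √(-150661318237/417423) = I*√62889499442443251/417423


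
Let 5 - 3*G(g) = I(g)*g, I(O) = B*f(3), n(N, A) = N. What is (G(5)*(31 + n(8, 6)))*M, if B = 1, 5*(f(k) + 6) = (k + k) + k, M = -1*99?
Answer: -33462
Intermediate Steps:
M = -99
f(k) = -6 + 3*k/5 (f(k) = -6 + ((k + k) + k)/5 = -6 + (2*k + k)/5 = -6 + (3*k)/5 = -6 + 3*k/5)
I(O) = -21/5 (I(O) = 1*(-6 + (3/5)*3) = 1*(-6 + 9/5) = 1*(-21/5) = -21/5)
G(g) = 5/3 + 7*g/5 (G(g) = 5/3 - (-7)*g/5 = 5/3 + 7*g/5)
(G(5)*(31 + n(8, 6)))*M = ((5/3 + (7/5)*5)*(31 + 8))*(-99) = ((5/3 + 7)*39)*(-99) = ((26/3)*39)*(-99) = 338*(-99) = -33462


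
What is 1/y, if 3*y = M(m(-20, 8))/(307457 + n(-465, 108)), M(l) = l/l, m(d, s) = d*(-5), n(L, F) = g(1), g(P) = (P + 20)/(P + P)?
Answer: 1844805/2 ≈ 9.2240e+5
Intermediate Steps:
g(P) = (20 + P)/(2*P) (g(P) = (20 + P)/((2*P)) = (20 + P)*(1/(2*P)) = (20 + P)/(2*P))
n(L, F) = 21/2 (n(L, F) = (½)*(20 + 1)/1 = (½)*1*21 = 21/2)
m(d, s) = -5*d
M(l) = 1
y = 2/1844805 (y = (1/(307457 + 21/2))/3 = (1/(614935/2))/3 = (1*(2/614935))/3 = (⅓)*(2/614935) = 2/1844805 ≈ 1.0841e-6)
1/y = 1/(2/1844805) = 1844805/2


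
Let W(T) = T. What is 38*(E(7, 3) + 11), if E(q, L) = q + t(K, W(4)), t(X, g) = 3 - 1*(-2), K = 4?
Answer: 874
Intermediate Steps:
t(X, g) = 5 (t(X, g) = 3 + 2 = 5)
E(q, L) = 5 + q (E(q, L) = q + 5 = 5 + q)
38*(E(7, 3) + 11) = 38*((5 + 7) + 11) = 38*(12 + 11) = 38*23 = 874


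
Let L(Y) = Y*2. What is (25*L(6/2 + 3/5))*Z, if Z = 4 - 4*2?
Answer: -720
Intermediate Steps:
Z = -4 (Z = 4 - 8 = -4)
L(Y) = 2*Y
(25*L(6/2 + 3/5))*Z = (25*(2*(6/2 + 3/5)))*(-4) = (25*(2*(6*(1/2) + 3*(1/5))))*(-4) = (25*(2*(3 + 3/5)))*(-4) = (25*(2*(18/5)))*(-4) = (25*(36/5))*(-4) = 180*(-4) = -720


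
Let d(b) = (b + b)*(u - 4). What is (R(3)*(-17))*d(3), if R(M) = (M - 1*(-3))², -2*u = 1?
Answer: 16524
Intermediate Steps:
u = -½ (u = -½*1 = -½ ≈ -0.50000)
d(b) = -9*b (d(b) = (b + b)*(-½ - 4) = (2*b)*(-9/2) = -9*b)
R(M) = (3 + M)² (R(M) = (M + 3)² = (3 + M)²)
(R(3)*(-17))*d(3) = ((3 + 3)²*(-17))*(-9*3) = (6²*(-17))*(-27) = (36*(-17))*(-27) = -612*(-27) = 16524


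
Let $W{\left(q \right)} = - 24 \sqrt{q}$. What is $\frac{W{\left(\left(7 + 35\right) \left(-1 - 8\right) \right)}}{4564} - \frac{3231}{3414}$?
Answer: $- \frac{1077}{1138} - \frac{18 i \sqrt{42}}{1141} \approx -0.9464 - 0.10224 i$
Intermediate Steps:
$\frac{W{\left(\left(7 + 35\right) \left(-1 - 8\right) \right)}}{4564} - \frac{3231}{3414} = \frac{\left(-24\right) \sqrt{\left(7 + 35\right) \left(-1 - 8\right)}}{4564} - \frac{3231}{3414} = - 24 \sqrt{42 \left(-9\right)} \frac{1}{4564} - \frac{1077}{1138} = - 24 \sqrt{-378} \cdot \frac{1}{4564} - \frac{1077}{1138} = - 24 \cdot 3 i \sqrt{42} \cdot \frac{1}{4564} - \frac{1077}{1138} = - 72 i \sqrt{42} \cdot \frac{1}{4564} - \frac{1077}{1138} = - \frac{18 i \sqrt{42}}{1141} - \frac{1077}{1138} = - \frac{1077}{1138} - \frac{18 i \sqrt{42}}{1141}$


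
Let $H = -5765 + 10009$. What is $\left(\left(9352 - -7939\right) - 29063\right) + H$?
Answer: $-7528$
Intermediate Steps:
$H = 4244$
$\left(\left(9352 - -7939\right) - 29063\right) + H = \left(\left(9352 - -7939\right) - 29063\right) + 4244 = \left(\left(9352 + 7939\right) - 29063\right) + 4244 = \left(17291 - 29063\right) + 4244 = -11772 + 4244 = -7528$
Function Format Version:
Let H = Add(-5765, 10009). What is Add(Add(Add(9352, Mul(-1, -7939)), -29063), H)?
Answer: -7528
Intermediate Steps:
H = 4244
Add(Add(Add(9352, Mul(-1, -7939)), -29063), H) = Add(Add(Add(9352, Mul(-1, -7939)), -29063), 4244) = Add(Add(Add(9352, 7939), -29063), 4244) = Add(Add(17291, -29063), 4244) = Add(-11772, 4244) = -7528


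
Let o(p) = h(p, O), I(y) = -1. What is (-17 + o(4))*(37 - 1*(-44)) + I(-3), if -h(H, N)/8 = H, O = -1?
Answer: -3970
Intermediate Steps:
h(H, N) = -8*H
o(p) = -8*p
(-17 + o(4))*(37 - 1*(-44)) + I(-3) = (-17 - 8*4)*(37 - 1*(-44)) - 1 = (-17 - 32)*(37 + 44) - 1 = -49*81 - 1 = -3969 - 1 = -3970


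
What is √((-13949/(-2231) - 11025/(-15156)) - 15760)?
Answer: I*√55588781416258199/1878502 ≈ 125.51*I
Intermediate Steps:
√((-13949/(-2231) - 11025/(-15156)) - 15760) = √((-13949*(-1/2231) - 11025*(-1/15156)) - 15760) = √((13949/2231 + 1225/1684) - 15760) = √(26223091/3757004 - 15760) = √(-59184159949/3757004) = I*√55588781416258199/1878502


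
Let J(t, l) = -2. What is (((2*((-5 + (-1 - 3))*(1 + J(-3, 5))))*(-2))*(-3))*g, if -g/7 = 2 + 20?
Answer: -16632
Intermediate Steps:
g = -154 (g = -7*(2 + 20) = -7*22 = -154)
(((2*((-5 + (-1 - 3))*(1 + J(-3, 5))))*(-2))*(-3))*g = (((2*((-5 + (-1 - 3))*(1 - 2)))*(-2))*(-3))*(-154) = (((2*((-5 - 4)*(-1)))*(-2))*(-3))*(-154) = (((2*(-9*(-1)))*(-2))*(-3))*(-154) = (((2*9)*(-2))*(-3))*(-154) = ((18*(-2))*(-3))*(-154) = -36*(-3)*(-154) = 108*(-154) = -16632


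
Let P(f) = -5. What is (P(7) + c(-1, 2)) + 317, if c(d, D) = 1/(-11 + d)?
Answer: 3743/12 ≈ 311.92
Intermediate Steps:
(P(7) + c(-1, 2)) + 317 = (-5 + 1/(-11 - 1)) + 317 = (-5 + 1/(-12)) + 317 = (-5 - 1/12) + 317 = -61/12 + 317 = 3743/12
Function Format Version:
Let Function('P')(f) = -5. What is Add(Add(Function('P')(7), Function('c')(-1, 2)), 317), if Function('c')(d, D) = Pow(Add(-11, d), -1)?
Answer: Rational(3743, 12) ≈ 311.92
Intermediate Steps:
Add(Add(Function('P')(7), Function('c')(-1, 2)), 317) = Add(Add(-5, Pow(Add(-11, -1), -1)), 317) = Add(Add(-5, Pow(-12, -1)), 317) = Add(Add(-5, Rational(-1, 12)), 317) = Add(Rational(-61, 12), 317) = Rational(3743, 12)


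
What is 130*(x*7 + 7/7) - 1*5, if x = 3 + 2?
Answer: 4675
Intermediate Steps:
x = 5
130*(x*7 + 7/7) - 1*5 = 130*(5*7 + 7/7) - 1*5 = 130*(35 + 7*(⅐)) - 5 = 130*(35 + 1) - 5 = 130*36 - 5 = 4680 - 5 = 4675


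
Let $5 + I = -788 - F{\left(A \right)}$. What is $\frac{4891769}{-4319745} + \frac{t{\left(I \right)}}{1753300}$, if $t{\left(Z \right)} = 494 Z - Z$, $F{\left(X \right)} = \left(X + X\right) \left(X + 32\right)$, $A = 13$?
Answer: $- \frac{2551442137831}{1514761781700} \approx -1.6844$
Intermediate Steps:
$F{\left(X \right)} = 2 X \left(32 + X\right)$
$I = -1963$ ($I = -5 - \left(788 + 2 \cdot 13 \left(32 + 13\right)\right) = -5 - \left(788 + 2 \cdot 13 \cdot 45\right) = -5 - 1958 = -1963$)
$t{\left(Z \right)} = 493 Z$
$\frac{4891769}{-4319745} + \frac{t{\left(I \right)}}{1753300} = \frac{4891769}{-4319745} + \frac{493 \left(-1963\right)}{1753300} = 4891769 \left(- \frac{1}{4319745}\right) - \frac{967759}{1753300} = - \frac{4891769}{4319745} - \frac{967759}{1753300} = - \frac{2551442137831}{1514761781700}$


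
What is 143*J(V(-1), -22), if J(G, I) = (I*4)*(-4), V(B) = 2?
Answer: 50336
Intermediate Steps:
J(G, I) = -16*I (J(G, I) = (4*I)*(-4) = -16*I)
143*J(V(-1), -22) = 143*(-16*(-22)) = 143*352 = 50336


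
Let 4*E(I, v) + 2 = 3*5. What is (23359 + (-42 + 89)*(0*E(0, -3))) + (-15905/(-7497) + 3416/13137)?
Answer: 766939274896/32829363 ≈ 23361.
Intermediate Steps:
E(I, v) = 13/4 (E(I, v) = -1/2 + (3*5)/4 = -1/2 + (1/4)*15 = -1/2 + 15/4 = 13/4)
(23359 + (-42 + 89)*(0*E(0, -3))) + (-15905/(-7497) + 3416/13137) = (23359 + (-42 + 89)*(0*(13/4))) + (-15905/(-7497) + 3416/13137) = (23359 + 47*0) + (-15905*(-1/7497) + 3416*(1/13137)) = (23359 + 0) + (15905/7497 + 3416/13137) = 23359 + 78184579/32829363 = 766939274896/32829363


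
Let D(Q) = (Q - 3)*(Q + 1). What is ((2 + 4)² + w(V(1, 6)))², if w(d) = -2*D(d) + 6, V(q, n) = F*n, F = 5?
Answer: 2663424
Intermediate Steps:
D(Q) = (1 + Q)*(-3 + Q) (D(Q) = (-3 + Q)*(1 + Q) = (1 + Q)*(-3 + Q))
V(q, n) = 5*n
w(d) = 12 - 2*d² + 4*d (w(d) = -2*(-3 + d² - 2*d) + 6 = (6 - 2*d² + 4*d) + 6 = 12 - 2*d² + 4*d)
((2 + 4)² + w(V(1, 6)))² = ((2 + 4)² + (12 - 2*(5*6)² + 4*(5*6)))² = (6² + (12 - 2*30² + 4*30))² = (36 + (12 - 2*900 + 120))² = (36 + (12 - 1800 + 120))² = (36 - 1668)² = (-1632)² = 2663424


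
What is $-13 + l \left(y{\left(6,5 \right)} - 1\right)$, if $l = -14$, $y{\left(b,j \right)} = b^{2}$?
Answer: $-503$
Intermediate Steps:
$-13 + l \left(y{\left(6,5 \right)} - 1\right) = -13 - 14 \left(6^{2} - 1\right) = -13 - 14 \left(36 - 1\right) = -13 - 490 = -503$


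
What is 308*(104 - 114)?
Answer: -3080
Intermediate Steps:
308*(104 - 114) = 308*(-10) = -3080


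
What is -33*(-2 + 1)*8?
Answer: 264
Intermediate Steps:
-33*(-2 + 1)*8 = -33*(-1)*8 = 33*8 = 264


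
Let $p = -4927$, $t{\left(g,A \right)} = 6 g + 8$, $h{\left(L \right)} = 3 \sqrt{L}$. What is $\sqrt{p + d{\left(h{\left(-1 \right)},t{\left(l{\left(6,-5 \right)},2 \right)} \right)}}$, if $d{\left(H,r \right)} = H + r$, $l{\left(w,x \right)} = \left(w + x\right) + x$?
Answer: $\sqrt{-4943 + 3 i} \approx 0.0213 + 70.307 i$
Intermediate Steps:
$l{\left(w,x \right)} = w + 2 x$
$t{\left(g,A \right)} = 8 + 6 g$
$\sqrt{p + d{\left(h{\left(-1 \right)},t{\left(l{\left(6,-5 \right)},2 \right)} \right)}} = \sqrt{-4927 + \left(3 \sqrt{-1} + \left(8 + 6 \left(6 + 2 \left(-5\right)\right)\right)\right)} = \sqrt{-4927 + \left(3 i + \left(8 + 6 \left(6 - 10\right)\right)\right)} = \sqrt{-4927 + \left(3 i + \left(8 + 6 \left(-4\right)\right)\right)} = \sqrt{-4927 + \left(3 i + \left(8 - 24\right)\right)} = \sqrt{-4927 - \left(16 - 3 i\right)} = \sqrt{-4943 + 3 i}$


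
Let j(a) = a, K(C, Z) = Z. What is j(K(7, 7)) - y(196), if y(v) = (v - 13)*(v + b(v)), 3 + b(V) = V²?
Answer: -7065440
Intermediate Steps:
b(V) = -3 + V²
y(v) = (-13 + v)*(-3 + v + v²) (y(v) = (v - 13)*(v + (-3 + v²)) = (-13 + v)*(-3 + v + v²))
j(K(7, 7)) - y(196) = 7 - (39 + 196³ - 16*196 - 12*196²) = 7 - (39 + 7529536 - 3136 - 12*38416) = 7 - (39 + 7529536 - 3136 - 460992) = 7 - 1*7065447 = 7 - 7065447 = -7065440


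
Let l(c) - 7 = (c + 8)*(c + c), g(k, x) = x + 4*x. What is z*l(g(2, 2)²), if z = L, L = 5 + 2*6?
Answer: 367319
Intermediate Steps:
g(k, x) = 5*x
L = 17 (L = 5 + 12 = 17)
l(c) = 7 + 2*c*(8 + c) (l(c) = 7 + (c + 8)*(c + c) = 7 + (8 + c)*(2*c) = 7 + 2*c*(8 + c))
z = 17
z*l(g(2, 2)²) = 17*(7 + 2*((5*2)²)² + 16*(5*2)²) = 17*(7 + 2*(10²)² + 16*10²) = 17*(7 + 2*100² + 16*100) = 17*(7 + 2*10000 + 1600) = 17*(7 + 20000 + 1600) = 17*21607 = 367319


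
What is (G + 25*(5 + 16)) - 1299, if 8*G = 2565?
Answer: -3627/8 ≈ -453.38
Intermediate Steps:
G = 2565/8 (G = (⅛)*2565 = 2565/8 ≈ 320.63)
(G + 25*(5 + 16)) - 1299 = (2565/8 + 25*(5 + 16)) - 1299 = (2565/8 + 25*21) - 1299 = (2565/8 + 525) - 1299 = 6765/8 - 1299 = -3627/8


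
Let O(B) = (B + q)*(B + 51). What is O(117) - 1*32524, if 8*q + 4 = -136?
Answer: -15808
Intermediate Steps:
q = -35/2 (q = -½ + (⅛)*(-136) = -½ - 17 = -35/2 ≈ -17.500)
O(B) = (51 + B)*(-35/2 + B) (O(B) = (B - 35/2)*(B + 51) = (-35/2 + B)*(51 + B) = (51 + B)*(-35/2 + B))
O(117) - 1*32524 = (-1785/2 + 117² + (67/2)*117) - 1*32524 = (-1785/2 + 13689 + 7839/2) - 32524 = 16716 - 32524 = -15808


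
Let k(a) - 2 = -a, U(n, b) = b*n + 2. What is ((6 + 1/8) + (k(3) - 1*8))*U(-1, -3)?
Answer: -115/8 ≈ -14.375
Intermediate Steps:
U(n, b) = 2 + b*n
k(a) = 2 - a
((6 + 1/8) + (k(3) - 1*8))*U(-1, -3) = ((6 + 1/8) + ((2 - 1*3) - 1*8))*(2 - 3*(-1)) = ((6 + 1/8) + ((2 - 3) - 8))*(2 + 3) = (49/8 + (-1 - 8))*5 = (49/8 - 9)*5 = -23/8*5 = -115/8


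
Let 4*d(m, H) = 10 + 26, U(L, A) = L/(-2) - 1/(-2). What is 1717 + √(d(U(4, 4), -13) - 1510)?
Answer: 1717 + I*√1501 ≈ 1717.0 + 38.743*I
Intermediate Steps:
U(L, A) = ½ - L/2 (U(L, A) = L*(-½) - 1*(-½) = -L/2 + ½ = ½ - L/2)
d(m, H) = 9 (d(m, H) = (10 + 26)/4 = (¼)*36 = 9)
1717 + √(d(U(4, 4), -13) - 1510) = 1717 + √(9 - 1510) = 1717 + √(-1501) = 1717 + I*√1501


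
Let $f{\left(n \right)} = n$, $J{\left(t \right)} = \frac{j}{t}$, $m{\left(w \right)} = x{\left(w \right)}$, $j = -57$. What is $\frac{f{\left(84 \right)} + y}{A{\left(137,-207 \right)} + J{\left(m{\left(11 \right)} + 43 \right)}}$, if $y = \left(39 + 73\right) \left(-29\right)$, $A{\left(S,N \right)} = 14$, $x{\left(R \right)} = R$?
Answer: $- \frac{56952}{233} \approx -244.43$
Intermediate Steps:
$m{\left(w \right)} = w$
$J{\left(t \right)} = - \frac{57}{t}$
$y = -3248$ ($y = 112 \left(-29\right) = -3248$)
$\frac{f{\left(84 \right)} + y}{A{\left(137,-207 \right)} + J{\left(m{\left(11 \right)} + 43 \right)}} = \frac{84 - 3248}{14 - \frac{57}{11 + 43}} = - \frac{3164}{14 - \frac{57}{54}} = - \frac{3164}{14 - \frac{19}{18}} = - \frac{3164}{\frac{233}{18}} = \left(-3164\right) \frac{18}{233} = - \frac{56952}{233}$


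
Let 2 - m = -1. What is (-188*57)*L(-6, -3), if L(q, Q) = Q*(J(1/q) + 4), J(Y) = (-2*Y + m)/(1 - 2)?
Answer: 21432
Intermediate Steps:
m = 3 (m = 2 - 1*(-1) = 2 + 1 = 3)
J(Y) = -3 + 2*Y (J(Y) = (-2*Y + 3)/(1 - 2) = (3 - 2*Y)/(-1) = (3 - 2*Y)*(-1) = -3 + 2*Y)
L(q, Q) = Q*(1 + 2/q) (L(q, Q) = Q*((-3 + 2/q) + 4) = Q*(1 + 2/q))
(-188*57)*L(-6, -3) = (-188*57)*(-3*(2 - 6)/(-6)) = -(-32148)*(-1)*(-4)/6 = -10716*(-2) = 21432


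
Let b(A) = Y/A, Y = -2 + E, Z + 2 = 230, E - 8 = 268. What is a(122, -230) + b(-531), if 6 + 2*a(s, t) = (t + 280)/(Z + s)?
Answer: -25607/7434 ≈ -3.4446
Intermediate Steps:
E = 276 (E = 8 + 268 = 276)
Z = 228 (Z = -2 + 230 = 228)
Y = 274 (Y = -2 + 276 = 274)
b(A) = 274/A
a(s, t) = -3 + (280 + t)/(2*(228 + s)) (a(s, t) = -3 + ((t + 280)/(228 + s))/2 = -3 + ((280 + t)/(228 + s))/2 = -3 + (280 + t)/(2*(228 + s)))
a(122, -230) + b(-531) = (-1088 - 230 - 6*122)/(2*(228 + 122)) + 274/(-531) = (1/2)*(-1088 - 230 - 732)/350 + 274*(-1/531) = (1/2)*(1/350)*(-2050) - 274/531 = -41/14 - 274/531 = -25607/7434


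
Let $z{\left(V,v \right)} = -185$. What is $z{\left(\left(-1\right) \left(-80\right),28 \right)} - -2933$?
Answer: $2748$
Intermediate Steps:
$z{\left(\left(-1\right) \left(-80\right),28 \right)} - -2933 = -185 - -2933 = -185 + 2933 = 2748$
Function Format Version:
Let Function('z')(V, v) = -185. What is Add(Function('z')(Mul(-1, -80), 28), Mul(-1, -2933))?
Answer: 2748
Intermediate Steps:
Add(Function('z')(Mul(-1, -80), 28), Mul(-1, -2933)) = Add(-185, Mul(-1, -2933)) = Add(-185, 2933) = 2748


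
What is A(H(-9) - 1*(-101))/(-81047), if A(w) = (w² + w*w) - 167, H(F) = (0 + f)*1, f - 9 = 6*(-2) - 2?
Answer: -18265/81047 ≈ -0.22536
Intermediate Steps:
f = -5 (f = 9 + (6*(-2) - 2) = 9 + (-12 - 2) = 9 - 14 = -5)
H(F) = -5 (H(F) = (0 - 5)*1 = -5*1 = -5)
A(w) = -167 + 2*w² (A(w) = (w² + w²) - 167 = 2*w² - 167 = -167 + 2*w²)
A(H(-9) - 1*(-101))/(-81047) = (-167 + 2*(-5 - 1*(-101))²)/(-81047) = (-167 + 2*(-5 + 101)²)*(-1/81047) = (-167 + 2*96²)*(-1/81047) = (-167 + 2*9216)*(-1/81047) = (-167 + 18432)*(-1/81047) = 18265*(-1/81047) = -18265/81047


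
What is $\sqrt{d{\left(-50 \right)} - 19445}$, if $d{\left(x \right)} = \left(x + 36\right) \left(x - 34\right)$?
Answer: $i \sqrt{18269} \approx 135.16 i$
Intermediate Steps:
$d{\left(x \right)} = \left(-34 + x\right) \left(36 + x\right)$ ($d{\left(x \right)} = \left(36 + x\right) \left(-34 + x\right) = \left(-34 + x\right) \left(36 + x\right)$)
$\sqrt{d{\left(-50 \right)} - 19445} = \sqrt{\left(-1224 + \left(-50\right)^{2} + 2 \left(-50\right)\right) - 19445} = \sqrt{\left(-1224 + 2500 - 100\right) - 19445} = \sqrt{1176 - 19445} = \sqrt{-18269} = i \sqrt{18269}$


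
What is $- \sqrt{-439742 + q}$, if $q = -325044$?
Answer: $- i \sqrt{764786} \approx - 874.52 i$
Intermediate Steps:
$- \sqrt{-439742 + q} = - \sqrt{-439742 - 325044} = - \sqrt{-764786} = - i \sqrt{764786}$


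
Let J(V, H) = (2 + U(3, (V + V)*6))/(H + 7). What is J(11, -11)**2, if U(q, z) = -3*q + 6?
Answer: 1/16 ≈ 0.062500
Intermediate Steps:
U(q, z) = 6 - 3*q
J(V, H) = -1/(7 + H) (J(V, H) = (2 + (6 - 3*3))/(H + 7) = (2 + (6 - 9))/(7 + H) = (2 - 3)/(7 + H) = -1/(7 + H))
J(11, -11)**2 = (-1/(7 - 11))**2 = (-1/(-4))**2 = (-1*(-1/4))**2 = (1/4)**2 = 1/16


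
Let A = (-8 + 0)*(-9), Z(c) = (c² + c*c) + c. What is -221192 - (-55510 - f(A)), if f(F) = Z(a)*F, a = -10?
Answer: -152002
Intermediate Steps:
Z(c) = c + 2*c² (Z(c) = (c² + c²) + c = 2*c² + c = c + 2*c²)
A = 72 (A = -8*(-9) = 72)
f(F) = 190*F (f(F) = (-10*(1 + 2*(-10)))*F = (-10*(1 - 20))*F = (-10*(-19))*F = 190*F)
-221192 - (-55510 - f(A)) = -221192 - (-55510 - 190*72) = -221192 - (-55510 - 1*13680) = -221192 - (-55510 - 13680) = -221192 - 1*(-69190) = -221192 + 69190 = -152002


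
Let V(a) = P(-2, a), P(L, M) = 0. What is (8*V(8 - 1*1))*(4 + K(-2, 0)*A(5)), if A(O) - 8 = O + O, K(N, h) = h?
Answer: 0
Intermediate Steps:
V(a) = 0
A(O) = 8 + 2*O (A(O) = 8 + (O + O) = 8 + 2*O)
(8*V(8 - 1*1))*(4 + K(-2, 0)*A(5)) = (8*0)*(4 + 0*(8 + 2*5)) = 0*(4 + 0*(8 + 10)) = 0*(4 + 0*18) = 0*(4 + 0) = 0*4 = 0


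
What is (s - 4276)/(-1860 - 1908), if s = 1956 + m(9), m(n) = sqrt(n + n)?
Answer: 290/471 - sqrt(2)/1256 ≈ 0.61458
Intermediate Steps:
m(n) = sqrt(2)*sqrt(n) (m(n) = sqrt(2*n) = sqrt(2)*sqrt(n))
s = 1956 + 3*sqrt(2) (s = 1956 + sqrt(2)*sqrt(9) = 1956 + sqrt(2)*3 = 1956 + 3*sqrt(2) ≈ 1960.2)
(s - 4276)/(-1860 - 1908) = ((1956 + 3*sqrt(2)) - 4276)/(-1860 - 1908) = (-2320 + 3*sqrt(2))/(-3768) = (-2320 + 3*sqrt(2))*(-1/3768) = 290/471 - sqrt(2)/1256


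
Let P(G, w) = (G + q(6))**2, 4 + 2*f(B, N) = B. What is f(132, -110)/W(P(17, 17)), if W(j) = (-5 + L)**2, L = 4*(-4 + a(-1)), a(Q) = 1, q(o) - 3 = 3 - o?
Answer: 64/289 ≈ 0.22145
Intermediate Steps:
q(o) = 6 - o (q(o) = 3 + (3 - o) = 6 - o)
f(B, N) = -2 + B/2
L = -12 (L = 4*(-4 + 1) = 4*(-3) = -12)
P(G, w) = G**2 (P(G, w) = (G + (6 - 1*6))**2 = (G + (6 - 6))**2 = (G + 0)**2 = G**2)
W(j) = 289 (W(j) = (-5 - 12)**2 = (-17)**2 = 289)
f(132, -110)/W(P(17, 17)) = (-2 + (1/2)*132)/289 = (-2 + 66)*(1/289) = 64*(1/289) = 64/289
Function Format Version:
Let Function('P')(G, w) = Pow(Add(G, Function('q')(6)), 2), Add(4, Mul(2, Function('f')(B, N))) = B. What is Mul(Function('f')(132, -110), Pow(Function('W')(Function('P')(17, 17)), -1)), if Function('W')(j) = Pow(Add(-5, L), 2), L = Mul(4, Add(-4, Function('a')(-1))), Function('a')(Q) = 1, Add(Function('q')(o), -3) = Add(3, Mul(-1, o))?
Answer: Rational(64, 289) ≈ 0.22145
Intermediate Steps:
Function('q')(o) = Add(6, Mul(-1, o)) (Function('q')(o) = Add(3, Add(3, Mul(-1, o))) = Add(6, Mul(-1, o)))
Function('f')(B, N) = Add(-2, Mul(Rational(1, 2), B))
L = -12 (L = Mul(4, Add(-4, 1)) = Mul(4, -3) = -12)
Function('P')(G, w) = Pow(G, 2) (Function('P')(G, w) = Pow(Add(G, Add(6, Mul(-1, 6))), 2) = Pow(Add(G, Add(6, -6)), 2) = Pow(Add(G, 0), 2) = Pow(G, 2))
Function('W')(j) = 289 (Function('W')(j) = Pow(Add(-5, -12), 2) = Pow(-17, 2) = 289)
Mul(Function('f')(132, -110), Pow(Function('W')(Function('P')(17, 17)), -1)) = Mul(Add(-2, Mul(Rational(1, 2), 132)), Pow(289, -1)) = Mul(Add(-2, 66), Rational(1, 289)) = Mul(64, Rational(1, 289)) = Rational(64, 289)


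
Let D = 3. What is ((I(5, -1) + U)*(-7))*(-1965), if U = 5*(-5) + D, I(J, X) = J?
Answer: -233835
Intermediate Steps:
U = -22 (U = 5*(-5) + 3 = -25 + 3 = -22)
((I(5, -1) + U)*(-7))*(-1965) = ((5 - 22)*(-7))*(-1965) = -17*(-7)*(-1965) = 119*(-1965) = -233835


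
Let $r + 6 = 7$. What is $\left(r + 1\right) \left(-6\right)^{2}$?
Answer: $72$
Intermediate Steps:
$r = 1$ ($r = -6 + 7 = 1$)
$\left(r + 1\right) \left(-6\right)^{2} = \left(1 + 1\right) \left(-6\right)^{2} = 2 \cdot 36 = 72$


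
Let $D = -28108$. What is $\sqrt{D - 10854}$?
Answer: $11 i \sqrt{322} \approx 197.39 i$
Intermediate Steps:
$\sqrt{D - 10854} = \sqrt{-28108 - 10854} = \sqrt{-38962} = 11 i \sqrt{322}$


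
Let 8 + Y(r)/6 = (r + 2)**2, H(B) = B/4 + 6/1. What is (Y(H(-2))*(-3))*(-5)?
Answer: 8685/2 ≈ 4342.5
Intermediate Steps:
H(B) = 6 + B/4 (H(B) = B*(1/4) + 6*1 = B/4 + 6 = 6 + B/4)
Y(r) = -48 + 6*(2 + r)**2 (Y(r) = -48 + 6*(r + 2)**2 = -48 + 6*(2 + r)**2)
(Y(H(-2))*(-3))*(-5) = ((-48 + 6*(2 + (6 + (1/4)*(-2)))**2)*(-3))*(-5) = ((-48 + 6*(2 + (6 - 1/2))**2)*(-3))*(-5) = ((-48 + 6*(2 + 11/2)**2)*(-3))*(-5) = ((-48 + 6*(15/2)**2)*(-3))*(-5) = ((-48 + 6*(225/4))*(-3))*(-5) = ((-48 + 675/2)*(-3))*(-5) = ((579/2)*(-3))*(-5) = -1737/2*(-5) = 8685/2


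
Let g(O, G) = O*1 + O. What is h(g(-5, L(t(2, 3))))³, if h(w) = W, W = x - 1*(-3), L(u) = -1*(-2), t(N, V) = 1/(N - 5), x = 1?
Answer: 64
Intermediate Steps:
t(N, V) = 1/(-5 + N)
L(u) = 2
W = 4 (W = 1 - 1*(-3) = 1 + 3 = 4)
g(O, G) = 2*O (g(O, G) = O + O = 2*O)
h(w) = 4
h(g(-5, L(t(2, 3))))³ = 4³ = 64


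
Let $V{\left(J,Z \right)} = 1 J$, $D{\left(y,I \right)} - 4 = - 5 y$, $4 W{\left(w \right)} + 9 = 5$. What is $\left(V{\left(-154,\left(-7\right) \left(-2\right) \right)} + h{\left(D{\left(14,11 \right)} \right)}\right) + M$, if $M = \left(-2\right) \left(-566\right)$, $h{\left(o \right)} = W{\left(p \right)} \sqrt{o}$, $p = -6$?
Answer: $978 - i \sqrt{66} \approx 978.0 - 8.124 i$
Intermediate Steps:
$W{\left(w \right)} = -1$ ($W{\left(w \right)} = - \frac{9}{4} + \frac{1}{4} \cdot 5 = - \frac{9}{4} + \frac{5}{4} = -1$)
$D{\left(y,I \right)} = 4 - 5 y$
$h{\left(o \right)} = - \sqrt{o}$
$V{\left(J,Z \right)} = J$
$M = 1132$
$\left(V{\left(-154,\left(-7\right) \left(-2\right) \right)} + h{\left(D{\left(14,11 \right)} \right)}\right) + M = \left(-154 - \sqrt{4 - 70}\right) + 1132 = \left(-154 - \sqrt{-66}\right) + 1132 = \left(-154 - i \sqrt{66}\right) + 1132 = 978 - i \sqrt{66}$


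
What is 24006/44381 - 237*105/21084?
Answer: -28489461/44558524 ≈ -0.63937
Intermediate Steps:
24006/44381 - 237*105/21084 = 24006*(1/44381) - 24885*1/21084 = 24006/44381 - 1185/1004 = -28489461/44558524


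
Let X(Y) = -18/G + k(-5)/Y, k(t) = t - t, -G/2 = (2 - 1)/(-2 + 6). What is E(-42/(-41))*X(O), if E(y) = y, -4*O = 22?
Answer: 1512/41 ≈ 36.878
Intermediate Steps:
G = -1/2 (G = -2*(2 - 1)/(-2 + 6) = -2/4 = -2*1/4 = -1/2 ≈ -0.50000)
k(t) = 0
O = -11/2 (O = -1/4*22 = -11/2 ≈ -5.5000)
X(Y) = 36 (X(Y) = -18/(-1/2) + 0/Y = -18*(-2) + 0 = 36 + 0 = 36)
E(-42/(-41))*X(O) = -42/(-41)*36 = -42*(-1/41)*36 = (42/41)*36 = 1512/41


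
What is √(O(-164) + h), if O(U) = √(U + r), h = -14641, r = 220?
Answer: √(-14641 + 2*√14) ≈ 120.97*I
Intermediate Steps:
O(U) = √(220 + U) (O(U) = √(U + 220) = √(220 + U))
√(O(-164) + h) = √(√(220 - 164) - 14641) = √(√56 - 14641) = √(2*√14 - 14641) = √(-14641 + 2*√14)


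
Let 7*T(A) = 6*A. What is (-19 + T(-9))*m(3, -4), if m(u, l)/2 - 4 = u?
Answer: -374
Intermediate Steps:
m(u, l) = 8 + 2*u
T(A) = 6*A/7 (T(A) = (6*A)/7 = 6*A/7)
(-19 + T(-9))*m(3, -4) = (-19 + (6/7)*(-9))*(8 + 2*3) = (-19 - 54/7)*(8 + 6) = -187/7*14 = -374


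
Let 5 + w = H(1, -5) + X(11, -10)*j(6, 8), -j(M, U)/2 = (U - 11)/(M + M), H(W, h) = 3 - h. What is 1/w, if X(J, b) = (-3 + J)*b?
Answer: -1/37 ≈ -0.027027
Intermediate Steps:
X(J, b) = b*(-3 + J)
j(M, U) = -(-11 + U)/M (j(M, U) = -2*(U - 11)/(M + M) = -2*(-11 + U)/(2*M) = -2*(-11 + U)*1/(2*M) = -(-11 + U)/M)
w = -37 (w = -5 + ((3 - 1*(-5)) + (-10*(-3 + 11))*((11 - 1*8)/6)) = -5 + ((3 + 5) + (-10*8)*((11 - 8)/6)) = -5 + (8 - 40*3/3) = -5 + (8 - 80*½) = -5 + (8 - 40) = -5 - 32 = -37)
1/w = 1/(-37) = -1/37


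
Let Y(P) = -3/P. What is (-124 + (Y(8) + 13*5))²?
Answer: 225625/64 ≈ 3525.4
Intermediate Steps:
(-124 + (Y(8) + 13*5))² = (-124 + (-3/8 + 13*5))² = (-124 + (-3*⅛ + 65))² = (-124 + (-3/8 + 65))² = (-124 + 517/8)² = (-475/8)² = 225625/64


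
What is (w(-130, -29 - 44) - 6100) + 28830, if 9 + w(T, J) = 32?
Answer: 22753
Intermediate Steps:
w(T, J) = 23 (w(T, J) = -9 + 32 = 23)
(w(-130, -29 - 44) - 6100) + 28830 = (23 - 6100) + 28830 = -6077 + 28830 = 22753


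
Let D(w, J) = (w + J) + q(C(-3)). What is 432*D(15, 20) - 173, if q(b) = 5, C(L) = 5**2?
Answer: 17107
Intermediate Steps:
C(L) = 25
D(w, J) = 5 + J + w (D(w, J) = (w + J) + 5 = (J + w) + 5 = 5 + J + w)
432*D(15, 20) - 173 = 432*(5 + 20 + 15) - 173 = 432*40 - 173 = 17280 - 173 = 17107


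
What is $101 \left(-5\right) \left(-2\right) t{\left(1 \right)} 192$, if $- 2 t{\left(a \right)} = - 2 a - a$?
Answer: $290880$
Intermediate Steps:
$t{\left(a \right)} = \frac{3 a}{2}$ ($t{\left(a \right)} = - \frac{- 2 a - a}{2} = - \frac{\left(-3\right) a}{2} = \frac{3 a}{2}$)
$101 \left(-5\right) \left(-2\right) t{\left(1 \right)} 192 = 101 \left(-5\right) \left(-2\right) \frac{3}{2} \cdot 1 \cdot 192 = 101 \cdot 10 \cdot \frac{3}{2} \cdot 192 = 101 \cdot 15 \cdot 192 = 1515 \cdot 192 = 290880$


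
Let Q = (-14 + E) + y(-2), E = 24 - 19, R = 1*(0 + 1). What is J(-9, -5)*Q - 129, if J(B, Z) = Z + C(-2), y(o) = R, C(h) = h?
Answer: -73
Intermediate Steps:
R = 1 (R = 1*1 = 1)
y(o) = 1
E = 5
J(B, Z) = -2 + Z (J(B, Z) = Z - 2 = -2 + Z)
Q = -8 (Q = (-14 + 5) + 1 = -9 + 1 = -8)
J(-9, -5)*Q - 129 = (-2 - 5)*(-8) - 129 = -7*(-8) - 129 = 56 - 129 = -73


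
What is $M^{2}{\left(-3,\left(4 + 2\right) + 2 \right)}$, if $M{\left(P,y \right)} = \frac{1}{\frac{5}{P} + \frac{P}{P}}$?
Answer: $\frac{9}{4} \approx 2.25$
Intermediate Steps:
$M{\left(P,y \right)} = \frac{1}{1 + \frac{5}{P}}$ ($M{\left(P,y \right)} = \frac{1}{\frac{5}{P} + 1} = \frac{1}{1 + \frac{5}{P}}$)
$M^{2}{\left(-3,\left(4 + 2\right) + 2 \right)} = \left(- \frac{3}{5 - 3}\right)^{2} = \left(- \frac{3}{2}\right)^{2} = \frac{9}{4}$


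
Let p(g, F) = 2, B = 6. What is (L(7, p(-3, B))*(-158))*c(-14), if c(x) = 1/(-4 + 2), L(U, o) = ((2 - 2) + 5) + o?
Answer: 553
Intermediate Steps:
L(U, o) = 5 + o (L(U, o) = (0 + 5) + o = 5 + o)
c(x) = -½ (c(x) = 1/(-2) = -½)
(L(7, p(-3, B))*(-158))*c(-14) = ((5 + 2)*(-158))*(-½) = (7*(-158))*(-½) = -1106*(-½) = 553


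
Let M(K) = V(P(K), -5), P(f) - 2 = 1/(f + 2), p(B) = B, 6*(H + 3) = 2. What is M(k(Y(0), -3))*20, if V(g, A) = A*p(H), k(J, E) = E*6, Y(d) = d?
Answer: 800/3 ≈ 266.67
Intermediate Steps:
H = -8/3 (H = -3 + (⅙)*2 = -3 + ⅓ = -8/3 ≈ -2.6667)
k(J, E) = 6*E
P(f) = 2 + 1/(2 + f) (P(f) = 2 + 1/(f + 2) = 2 + 1/(2 + f))
V(g, A) = -8*A/3 (V(g, A) = A*(-8/3) = -8*A/3)
M(K) = 40/3 (M(K) = -8/3*(-5) = 40/3)
M(k(Y(0), -3))*20 = (40/3)*20 = 800/3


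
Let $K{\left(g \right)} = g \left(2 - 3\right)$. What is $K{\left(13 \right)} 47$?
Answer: $-611$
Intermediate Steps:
$K{\left(g \right)} = - g$ ($K{\left(g \right)} = g \left(-1\right) = - g$)
$K{\left(13 \right)} 47 = \left(-1\right) 13 \cdot 47 = \left(-13\right) 47 = -611$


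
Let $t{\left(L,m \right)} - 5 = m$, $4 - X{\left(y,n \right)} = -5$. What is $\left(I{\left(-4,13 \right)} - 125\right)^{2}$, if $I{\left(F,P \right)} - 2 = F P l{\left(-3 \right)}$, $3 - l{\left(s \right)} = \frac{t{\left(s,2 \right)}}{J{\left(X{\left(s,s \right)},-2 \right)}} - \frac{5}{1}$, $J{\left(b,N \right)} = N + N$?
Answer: $396900$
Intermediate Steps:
$X{\left(y,n \right)} = 9$ ($X{\left(y,n \right)} = 4 - -5 = 4 + 5 = 9$)
$t{\left(L,m \right)} = 5 + m$
$J{\left(b,N \right)} = 2 N$
$l{\left(s \right)} = \frac{39}{4}$ ($l{\left(s \right)} = 3 - \left(\frac{5 + 2}{2 \left(-2\right)} - \frac{5}{1}\right) = 3 - \left(\frac{7}{-4} - 5\right) = 3 - \left(7 \left(- \frac{1}{4}\right) - 5\right) = 3 - \left(- \frac{7}{4} - 5\right) = 3 - - \frac{27}{4} = 3 + \frac{27}{4} = \frac{39}{4}$)
$I{\left(F,P \right)} = 2 + \frac{39 F P}{4}$ ($I{\left(F,P \right)} = 2 + F P \frac{39}{4} = 2 + \frac{39 F P}{4}$)
$\left(I{\left(-4,13 \right)} - 125\right)^{2} = \left(\left(2 + \frac{39}{4} \left(-4\right) 13\right) - 125\right)^{2} = \left(\left(2 - 507\right) - 125\right)^{2} = \left(-505 - 125\right)^{2} = \left(-630\right)^{2} = 396900$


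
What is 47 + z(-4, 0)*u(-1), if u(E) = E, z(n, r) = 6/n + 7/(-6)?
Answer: 149/3 ≈ 49.667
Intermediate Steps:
z(n, r) = -7/6 + 6/n (z(n, r) = 6/n + 7*(-⅙) = 6/n - 7/6 = -7/6 + 6/n)
47 + z(-4, 0)*u(-1) = 47 + (-7/6 + 6/(-4))*(-1) = 47 + (-7/6 + 6*(-¼))*(-1) = 47 + (-7/6 - 3/2)*(-1) = 47 - 8/3*(-1) = 47 + 8/3 = 149/3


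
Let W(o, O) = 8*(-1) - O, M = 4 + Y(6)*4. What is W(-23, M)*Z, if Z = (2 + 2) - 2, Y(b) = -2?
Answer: -8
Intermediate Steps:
M = -4 (M = 4 - 2*4 = 4 - 8 = -4)
Z = 2 (Z = 4 - 2 = 2)
W(o, O) = -8 - O
W(-23, M)*Z = (-8 - 1*(-4))*2 = (-8 + 4)*2 = -4*2 = -8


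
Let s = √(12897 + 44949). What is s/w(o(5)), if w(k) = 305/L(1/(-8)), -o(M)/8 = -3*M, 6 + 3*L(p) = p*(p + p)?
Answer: -191*√57846/29280 ≈ -1.5689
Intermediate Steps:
L(p) = -2 + 2*p²/3 (L(p) = -2 + (p*(p + p))/3 = -2 + (p*(2*p))/3 = -2 + (2*p²)/3 = -2 + 2*p²/3)
s = √57846 ≈ 240.51
o(M) = 24*M (o(M) = -(-24)*M = 24*M)
w(k) = -29280/191 (w(k) = 305/(-2 + 2*(1/(-8))²/3) = 305/(-2 + 2*(-⅛)²/3) = 305/(-2 + (⅔)*(1/64)) = 305/(-2 + 1/96) = 305/(-191/96) = 305*(-96/191) = -29280/191)
s/w(o(5)) = √57846/(-29280/191) = √57846*(-191/29280) = -191*√57846/29280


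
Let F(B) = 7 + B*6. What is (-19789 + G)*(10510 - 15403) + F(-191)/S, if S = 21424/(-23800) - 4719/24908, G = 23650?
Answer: -117330420708529/6210973 ≈ -1.8891e+7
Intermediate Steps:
S = -6210973/5700100 (S = 21424*(-1/23800) - 4719*1/24908 = -2678/2975 - 363/1916 = -6210973/5700100 ≈ -1.0896)
F(B) = 7 + 6*B
(-19789 + G)*(10510 - 15403) + F(-191)/S = (-19789 + 23650)*(10510 - 15403) + (7 + 6*(-191))/(-6210973/5700100) = 3861*(-4893) + (7 - 1146)*(-5700100/6210973) = -18891873 - 1139*(-5700100/6210973) = -18891873 + 6492413900/6210973 = -117330420708529/6210973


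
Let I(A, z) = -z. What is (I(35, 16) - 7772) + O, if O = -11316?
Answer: -19104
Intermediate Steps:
(I(35, 16) - 7772) + O = (-1*16 - 7772) - 11316 = (-16 - 7772) - 11316 = -7788 - 11316 = -19104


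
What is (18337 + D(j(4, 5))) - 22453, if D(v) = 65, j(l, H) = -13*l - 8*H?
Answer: -4051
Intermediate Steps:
(18337 + D(j(4, 5))) - 22453 = (18337 + 65) - 22453 = 18402 - 22453 = -4051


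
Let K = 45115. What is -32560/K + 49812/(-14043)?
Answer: -180300564/42236663 ≈ -4.2688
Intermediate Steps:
-32560/K + 49812/(-14043) = -32560/45115 + 49812/(-14043) = -32560*1/45115 + 49812*(-1/14043) = -6512/9023 - 16604/4681 = -180300564/42236663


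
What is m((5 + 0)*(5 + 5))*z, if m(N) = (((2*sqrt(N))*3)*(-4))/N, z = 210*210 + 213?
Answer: -531756*sqrt(2)/5 ≈ -1.5040e+5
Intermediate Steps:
z = 44313 (z = 44100 + 213 = 44313)
m(N) = -24/sqrt(N) (m(N) = ((6*sqrt(N))*(-4))/N = (-24*sqrt(N))/N = -24/sqrt(N))
m((5 + 0)*(5 + 5))*z = -24*1/(sqrt(5 + 0)*sqrt(5 + 5))*44313 = -24*sqrt(2)/10*44313 = -12*sqrt(2)/5*44313 = -531756*sqrt(2)/5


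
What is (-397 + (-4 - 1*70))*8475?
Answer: -3991725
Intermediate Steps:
(-397 + (-4 - 1*70))*8475 = (-397 + (-4 - 70))*8475 = (-397 - 74)*8475 = -471*8475 = -3991725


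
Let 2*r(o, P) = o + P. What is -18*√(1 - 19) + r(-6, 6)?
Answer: -54*I*√2 ≈ -76.368*I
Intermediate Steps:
r(o, P) = P/2 + o/2 (r(o, P) = (o + P)/2 = (P + o)/2 = P/2 + o/2)
-18*√(1 - 19) + r(-6, 6) = -18*√(1 - 19) + ((½)*6 + (½)*(-6)) = -54*I*√2 + (3 - 3) = -54*I*√2 + 0 = -54*I*√2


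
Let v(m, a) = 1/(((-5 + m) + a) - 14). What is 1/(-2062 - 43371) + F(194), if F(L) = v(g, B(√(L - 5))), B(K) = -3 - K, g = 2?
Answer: -908871/9586363 + 3*√21/211 ≈ -0.029654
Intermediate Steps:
v(m, a) = 1/(-19 + a + m) (v(m, a) = 1/((-5 + a + m) - 14) = 1/(-19 + a + m))
F(L) = 1/(-20 - √(-5 + L)) (F(L) = 1/(-19 + (-3 - √(L - 5)) + 2) = 1/(-19 + (-3 - √(-5 + L)) + 2) = 1/(-20 - √(-5 + L)))
1/(-2062 - 43371) + F(194) = 1/(-2062 - 43371) - 1/(20 + √(-5 + 194)) = 1/(-45433) - 1/(20 + √189) = -1/45433 - 1/(20 + 3*√21)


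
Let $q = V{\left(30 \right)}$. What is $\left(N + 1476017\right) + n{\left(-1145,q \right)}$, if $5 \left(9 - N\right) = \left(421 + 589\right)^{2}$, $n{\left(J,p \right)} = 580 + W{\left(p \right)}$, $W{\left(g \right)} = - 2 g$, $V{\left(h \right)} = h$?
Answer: $1272526$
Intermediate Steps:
$q = 30$
$n{\left(J,p \right)} = 580 - 2 p$
$N = -204011$ ($N = 9 - \frac{\left(421 + 589\right)^{2}}{5} = 9 - \frac{1010^{2}}{5} = 9 - 204020 = -204011$)
$\left(N + 1476017\right) + n{\left(-1145,q \right)} = \left(-204011 + 1476017\right) + \left(580 - 60\right) = 1272006 + \left(580 - 60\right) = 1272006 + 520 = 1272526$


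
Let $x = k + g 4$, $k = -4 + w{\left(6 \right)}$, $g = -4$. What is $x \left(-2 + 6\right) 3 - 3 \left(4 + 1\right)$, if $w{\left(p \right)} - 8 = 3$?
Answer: $-123$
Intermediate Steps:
$w{\left(p \right)} = 11$ ($w{\left(p \right)} = 8 + 3 = 11$)
$k = 7$ ($k = -4 + 11 = 7$)
$x = -9$ ($x = 7 - 16 = -9$)
$x \left(-2 + 6\right) 3 - 3 \left(4 + 1\right) = - 9 \left(-2 + 6\right) 3 - 3 \left(4 + 1\right) = - 9 \cdot 4 \cdot 3 - 15 = \left(-9\right) 12 - 15 = -108 - 15 = -123$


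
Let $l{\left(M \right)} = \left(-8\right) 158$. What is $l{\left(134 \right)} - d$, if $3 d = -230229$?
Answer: $75479$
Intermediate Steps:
$d = -76743$ ($d = \frac{1}{3} \left(-230229\right) = -76743$)
$l{\left(M \right)} = -1264$
$l{\left(134 \right)} - d = -1264 - -76743 = -1264 + 76743 = 75479$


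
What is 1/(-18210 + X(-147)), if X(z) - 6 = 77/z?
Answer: -21/382295 ≈ -5.4931e-5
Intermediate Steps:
X(z) = 6 + 77/z
1/(-18210 + X(-147)) = 1/(-18210 + (6 + 77/(-147))) = 1/(-18210 + (6 + 77*(-1/147))) = 1/(-18210 + (6 - 11/21)) = 1/(-18210 + 115/21) = 1/(-382295/21) = -21/382295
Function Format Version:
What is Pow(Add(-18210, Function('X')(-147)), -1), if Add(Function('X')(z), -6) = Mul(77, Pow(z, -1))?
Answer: Rational(-21, 382295) ≈ -5.4931e-5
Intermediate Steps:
Function('X')(z) = Add(6, Mul(77, Pow(z, -1)))
Pow(Add(-18210, Function('X')(-147)), -1) = Pow(Add(-18210, Add(6, Mul(77, Pow(-147, -1)))), -1) = Pow(Add(-18210, Add(6, Mul(77, Rational(-1, 147)))), -1) = Pow(Add(-18210, Add(6, Rational(-11, 21))), -1) = Pow(Add(-18210, Rational(115, 21)), -1) = Pow(Rational(-382295, 21), -1) = Rational(-21, 382295)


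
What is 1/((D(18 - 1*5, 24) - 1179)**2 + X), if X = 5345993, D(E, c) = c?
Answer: 1/6680018 ≈ 1.4970e-7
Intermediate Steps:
1/((D(18 - 1*5, 24) - 1179)**2 + X) = 1/((24 - 1179)**2 + 5345993) = 1/((-1155)**2 + 5345993) = 1/(1334025 + 5345993) = 1/6680018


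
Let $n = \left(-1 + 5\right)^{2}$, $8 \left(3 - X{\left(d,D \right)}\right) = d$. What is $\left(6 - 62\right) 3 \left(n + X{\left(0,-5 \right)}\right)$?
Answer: $-3192$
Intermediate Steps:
$X{\left(d,D \right)} = 3 - \frac{d}{8}$
$n = 16$ ($n = 4^{2} = 16$)
$\left(6 - 62\right) 3 \left(n + X{\left(0,-5 \right)}\right) = \left(6 - 62\right) 3 \left(16 + \left(3 - 0\right)\right) = - 56 \cdot 3 \left(16 + \left(3 + 0\right)\right) = - 56 \cdot 3 \left(16 + 3\right) = - 56 \cdot 3 \cdot 19 = \left(-56\right) 57 = -3192$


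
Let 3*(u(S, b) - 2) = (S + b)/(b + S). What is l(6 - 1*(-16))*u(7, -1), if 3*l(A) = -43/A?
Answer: -301/198 ≈ -1.5202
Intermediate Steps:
u(S, b) = 7/3 (u(S, b) = 2 + ((S + b)/(b + S))/3 = 2 + ((S + b)/(S + b))/3 = 2 + (1/3)*1 = 2 + 1/3 = 7/3)
l(A) = -43/(3*A) (l(A) = (-43/A)/3 = -43/(3*A))
l(6 - 1*(-16))*u(7, -1) = -43/(3*(6 - 1*(-16)))*(7/3) = -43/(3*(6 + 16))*(7/3) = -43/3/22*(7/3) = -43/3*1/22*(7/3) = -43/66*7/3 = -301/198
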